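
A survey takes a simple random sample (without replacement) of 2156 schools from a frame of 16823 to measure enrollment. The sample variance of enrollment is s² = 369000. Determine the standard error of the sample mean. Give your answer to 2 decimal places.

12.22

Under SRS without replacement, Var(ȳ) = (1 − f)·s²/n with f = n/N = 2156/16823 = 0.12815788.
Var(ȳ) = (1 − 0.12815788)·369000/2156 = 0.87184212·171.15028 = 149.21602.
SE(ȳ) = √(149.21602) = 12.22.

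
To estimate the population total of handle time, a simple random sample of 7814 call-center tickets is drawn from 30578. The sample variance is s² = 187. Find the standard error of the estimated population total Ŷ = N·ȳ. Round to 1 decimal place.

Var(Ŷ) = N²·Var(ȳ) = N²·(1 − n/N)·s²/n.
f = 7814/30578 = 0.25554320; Var(ȳ) = 0.74445680·187/7814 = 0.017815897.
Var(Ŷ) = 30578² · 0.017815897 = 1.6658115 × 10^7.
SE(Ŷ) = √(1.6658115 × 10^7) = 4081.4.

4081.4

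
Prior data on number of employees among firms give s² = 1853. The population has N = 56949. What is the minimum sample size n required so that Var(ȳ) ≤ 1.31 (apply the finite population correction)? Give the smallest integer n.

Without fpc, n₀ = s²/D = 1853/1.31 = 1414.5038.
With fpc, (1 − n/N)·s²/n ≤ D requires n ≥ n₀/(1 + n₀/N) = 1414.5038/(1 + 1414.5038/56949) = 1380.2217.
Rounding up, n = 1381.

1381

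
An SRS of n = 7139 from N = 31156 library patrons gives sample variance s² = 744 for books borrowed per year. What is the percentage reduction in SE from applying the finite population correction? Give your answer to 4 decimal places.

f = n/N = 7139/31156 = 0.22913724.
SE_no-fpc = √(s²/n) = 0.32282546; SE_fpc = √((1−f)s²/n) = 0.28343685.
Ratio = √(1−f) = 0.87798790. Reduction = 100·(1 − 0.87798790) = 12.2012%.

12.2012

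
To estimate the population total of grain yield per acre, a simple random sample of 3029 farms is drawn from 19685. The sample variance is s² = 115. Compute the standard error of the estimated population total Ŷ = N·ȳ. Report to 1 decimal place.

Var(Ŷ) = N²·Var(ȳ) = N²·(1 − n/N)·s²/n.
f = 3029/19685 = 0.15387351; Var(ȳ) = 0.84612649·115/3029 = 0.032124314.
Var(Ŷ) = 19685² · 0.032124314 = 1.2448147 × 10^7.
SE(Ŷ) = √(1.2448147 × 10^7) = 3528.2.

3528.2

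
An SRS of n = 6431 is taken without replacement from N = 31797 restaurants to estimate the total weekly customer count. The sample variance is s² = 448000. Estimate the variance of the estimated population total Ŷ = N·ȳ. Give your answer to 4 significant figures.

Var(Ŷ) = N²·Var(ȳ) = N²·(1 − n/N)·s²/n.
f = 6431/31797 = 0.20225178; Var(ȳ) = 0.79774822·448000/6431 = 55.573192.
Var(Ŷ) = 31797² · 55.573192 = 5.6187232 × 10^10.

5.619 × 10^10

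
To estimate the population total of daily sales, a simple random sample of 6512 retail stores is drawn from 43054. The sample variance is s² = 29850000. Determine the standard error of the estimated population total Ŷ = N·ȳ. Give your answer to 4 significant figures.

Var(Ŷ) = N²·Var(ȳ) = N²·(1 − n/N)·s²/n.
f = 6512/43054 = 0.15125192; Var(ȳ) = 0.84874808·29850000/6512 = 3890.5298.
Var(Ŷ) = 43054² · 3890.5298 = 7.2116686 × 10^12.
SE(Ŷ) = √(7.2116686 × 10^12) = 2.685 × 10^6.

2.685 × 10^6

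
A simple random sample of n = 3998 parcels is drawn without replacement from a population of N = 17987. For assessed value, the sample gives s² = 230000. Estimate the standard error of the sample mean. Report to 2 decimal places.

6.69

Under SRS without replacement, Var(ȳ) = (1 − f)·s²/n with f = n/N = 3998/17987 = 0.22227164.
Var(ȳ) = (1 − 0.22227164)·230000/3998 = 0.77772836·57.528764 = 44.741752.
SE(ȳ) = √(44.741752) = 6.69.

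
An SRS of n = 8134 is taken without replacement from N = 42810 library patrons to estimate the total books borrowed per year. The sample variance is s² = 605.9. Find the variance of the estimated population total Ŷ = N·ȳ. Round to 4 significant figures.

Var(Ŷ) = N²·Var(ȳ) = N²·(1 − n/N)·s²/n.
f = 8134/42810 = 0.19000234; Var(ȳ) = 0.80999766·605.9/8134 = 0.060336561.
Var(Ŷ) = 42810² · 0.060336561 = 1.1057858 × 10^8.

1.106 × 10^8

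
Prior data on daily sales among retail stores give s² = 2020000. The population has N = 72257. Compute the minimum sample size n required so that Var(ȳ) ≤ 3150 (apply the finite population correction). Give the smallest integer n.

636

Without fpc, n₀ = s²/D = 2020000/3150 = 641.2698.
With fpc, (1 − n/N)·s²/n ≤ D requires n ≥ n₀/(1 + n₀/N) = 641.2698/(1 + 641.2698/72257) = 635.6287.
Rounding up, n = 636.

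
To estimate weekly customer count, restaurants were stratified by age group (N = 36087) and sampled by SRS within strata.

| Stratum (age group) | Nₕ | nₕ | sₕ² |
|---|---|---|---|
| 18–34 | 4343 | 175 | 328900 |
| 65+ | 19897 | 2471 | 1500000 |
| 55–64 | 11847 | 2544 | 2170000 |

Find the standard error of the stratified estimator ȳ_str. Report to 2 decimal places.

16.12

Var(ȳ_str) = Σₕ Wₕ²(1 − fₕ)sₕ²/nₕ with Wₕ = Nₕ/N, N = 36087.
18–34: Wₕ = 0.12034805; term = 0.12034805²·(1 − 0.04029473)·328900/175 = 26.124128.
65+: Wₕ = 0.55136199; term = 0.55136199²·(1 − 0.12418958)·1500000/2471 = 161.62267.
55–64: Wₕ = 0.32828997; term = 0.32828997²·(1 − 0.21473791)·2170000/2544 = 72.189241.
Sum = 259.93604.
SE = √(259.93604) = 16.12.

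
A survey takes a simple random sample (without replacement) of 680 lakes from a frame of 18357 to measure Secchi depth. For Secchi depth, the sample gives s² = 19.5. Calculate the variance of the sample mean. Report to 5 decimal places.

0.02761

Under SRS without replacement, Var(ȳ) = (1 − f)·s²/n with f = n/N = 680/18357 = 0.03704309.
Var(ȳ) = (1 − 0.03704309)·19.5/680 = 0.96295691·0.028676471 = 0.027614206.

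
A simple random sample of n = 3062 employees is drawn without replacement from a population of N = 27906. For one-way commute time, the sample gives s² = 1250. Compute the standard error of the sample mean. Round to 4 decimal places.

0.6029

Under SRS without replacement, Var(ȳ) = (1 − f)·s²/n with f = n/N = 3062/27906 = 0.10972551.
Var(ȳ) = (1 − 0.10972551)·1250/3062 = 0.89027449·0.40822992 = 0.36343668.
SE(ȳ) = √(0.36343668) = 0.6029.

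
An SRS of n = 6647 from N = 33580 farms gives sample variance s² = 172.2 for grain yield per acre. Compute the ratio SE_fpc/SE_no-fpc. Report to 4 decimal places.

f = n/N = 6647/33580 = 0.19794521.
SE_no-fpc = √(s²/n) = 0.16095473; SE_fpc = √((1−f)s²/n) = 0.14414705.
Ratio = √(1−f) = 0.89557512.

0.8956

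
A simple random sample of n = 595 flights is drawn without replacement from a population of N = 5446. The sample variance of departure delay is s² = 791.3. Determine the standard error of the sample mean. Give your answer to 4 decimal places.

1.0884

Under SRS without replacement, Var(ȳ) = (1 − f)·s²/n with f = n/N = 595/5446 = 0.10925450.
Var(ȳ) = (1 − 0.10925450)·791.3/595 = 0.89074550·1.329916 = 1.1846167.
SE(ȳ) = √(1.1846167) = 1.0884.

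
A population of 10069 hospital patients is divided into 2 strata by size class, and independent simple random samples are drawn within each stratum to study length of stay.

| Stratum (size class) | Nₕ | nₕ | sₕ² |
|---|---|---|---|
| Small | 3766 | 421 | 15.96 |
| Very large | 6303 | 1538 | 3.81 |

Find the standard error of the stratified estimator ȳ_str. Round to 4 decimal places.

Var(ȳ_str) = Σₕ Wₕ²(1 − fₕ)sₕ²/nₕ with Wₕ = Nₕ/N, N = 10069.
Small: Wₕ = 0.37401927; term = 0.37401927²·(1 − 0.11178970)·15.96/421 = 0.0047103648.
Very large: Wₕ = 0.62598073; term = 0.62598073²·(1 − 0.24401079)·3.81/1538 = 7.3384809 × 10^-4.
Sum = 0.0054442129.
SE = √(0.0054442129) = 0.0738.

0.0738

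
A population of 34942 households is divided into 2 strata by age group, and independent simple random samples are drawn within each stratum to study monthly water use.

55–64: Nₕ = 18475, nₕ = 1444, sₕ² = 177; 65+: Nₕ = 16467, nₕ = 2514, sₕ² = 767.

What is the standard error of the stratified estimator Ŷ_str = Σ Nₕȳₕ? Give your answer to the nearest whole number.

Var(Ŷ_str) = Σₕ Nₕ²(1 − fₕ)sₕ²/nₕ.
55–64: 18475²·(1 − 1444/18475)·177/1444 = 3.8568315 × 10^7.
65+: 16467²·(1 − 2514/16467)·767/2514 = 7.0099056 × 10^7.
Sum = 1.0866737 × 10^8.
SE = √(1.0866737 × 10^8) = 10424.

10424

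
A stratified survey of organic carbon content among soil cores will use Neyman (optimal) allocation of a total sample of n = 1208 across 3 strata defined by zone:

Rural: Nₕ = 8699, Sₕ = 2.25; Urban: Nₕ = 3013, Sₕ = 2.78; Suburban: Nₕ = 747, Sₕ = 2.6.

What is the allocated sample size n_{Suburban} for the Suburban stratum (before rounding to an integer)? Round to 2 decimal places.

Neyman allocation: nₕ = n·NₕSₕ / Σⱼ NⱼSⱼ.
Σ NⱼSⱼ = 8699·2.25 + 3013·2.78 + 747·2.6 = 29891.09.
n_{Suburban} = 1208·747·2.6 / 29891.09 = 78.49.

78.49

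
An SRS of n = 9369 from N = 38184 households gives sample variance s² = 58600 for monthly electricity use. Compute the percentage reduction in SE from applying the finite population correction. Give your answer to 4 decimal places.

f = n/N = 9369/38184 = 0.24536455.
SE_no-fpc = √(s²/n) = 2.5009338; SE_fpc = √((1−f)s²/n) = 2.1725551.
Ratio = √(1−f) = 0.86869756. Reduction = 100·(1 − 0.86869756) = 13.1302%.

13.1302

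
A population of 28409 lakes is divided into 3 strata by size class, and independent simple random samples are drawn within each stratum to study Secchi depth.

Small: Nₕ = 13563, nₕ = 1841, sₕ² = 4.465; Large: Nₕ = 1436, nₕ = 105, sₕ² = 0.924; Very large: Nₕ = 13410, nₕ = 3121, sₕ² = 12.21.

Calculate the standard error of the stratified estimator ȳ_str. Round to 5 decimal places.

0.03417

Var(ȳ_str) = Σₕ Wₕ²(1 − fₕ)sₕ²/nₕ with Wₕ = Nₕ/N, N = 28409.
Small: Wₕ = 0.47741913; term = 0.47741913²·(1 − 0.13573693)·4.465/1841 = 4.7776382 × 10^-4.
Large: Wₕ = 0.05054736; term = 0.05054736²·(1 − 0.07311978)·0.924/105 = 2.0840267 × 10^-5.
Very large: Wₕ = 0.47203351; term = 0.47203351²·(1 − 0.23273676)·12.21/3121 = 6.6882415 × 10^-4.
Sum = 0.0011674282.
SE = √(0.0011674282) = 0.03417.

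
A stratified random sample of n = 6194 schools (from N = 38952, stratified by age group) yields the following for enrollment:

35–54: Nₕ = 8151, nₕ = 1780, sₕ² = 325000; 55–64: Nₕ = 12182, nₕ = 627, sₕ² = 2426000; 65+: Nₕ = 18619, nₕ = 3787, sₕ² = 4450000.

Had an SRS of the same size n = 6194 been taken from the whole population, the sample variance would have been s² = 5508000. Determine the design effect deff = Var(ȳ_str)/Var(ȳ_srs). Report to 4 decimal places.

0.7743

Var(ȳ_str) = Σ Wₕ²(1−fₕ)sₕ²/nₕ with Wₕ = Nₕ/38952:
  35–54: (8151/38952)²·(1−1780/8151)·325000/1780 = 6.2491699
  55–64: (12182/38952)²·(1−627/12182)·2426000/627 = 358.96514
  65+: (18619/38952)²·(1−3787/18619)·4450000/3787 = 213.87561
  → Var(ȳ_str) = 579.08992.
Var(ȳ_srs) = (1 − 6194/38952)·5508000/6194 = 747.84285.
deff = 579.08992 / 747.84285 = 0.7743.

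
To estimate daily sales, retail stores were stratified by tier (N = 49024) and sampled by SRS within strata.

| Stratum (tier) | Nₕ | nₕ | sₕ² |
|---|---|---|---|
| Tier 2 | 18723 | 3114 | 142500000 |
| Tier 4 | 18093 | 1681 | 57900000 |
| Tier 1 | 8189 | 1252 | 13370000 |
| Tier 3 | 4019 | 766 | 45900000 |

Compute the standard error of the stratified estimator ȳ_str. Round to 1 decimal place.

Var(ȳ_str) = Σₕ Wₕ²(1 − fₕ)sₕ²/nₕ with Wₕ = Nₕ/N, N = 49024.
Tier 2: Wₕ = 0.38191498; term = 0.38191498²·(1 − 0.16631950)·142500000/3114 = 5564.5402.
Tier 4: Wₕ = 0.36906413; term = 0.36906413²·(1 − 0.09290886)·57900000/1681 = 4255.6456.
Tier 1: Wₕ = 0.16704063; term = 0.16704063²·(1 − 0.15288802)·13370000/1252 = 252.41325.
Tier 3: Wₕ = 0.08198025; term = 0.08198025²·(1 − 0.19059468)·45900000/766 = 325.96314.
Sum = 10398.562.
SE = √(10398.562) = 102.0.

102.0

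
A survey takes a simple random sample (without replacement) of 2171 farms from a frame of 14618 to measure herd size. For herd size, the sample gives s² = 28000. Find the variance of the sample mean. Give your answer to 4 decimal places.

Under SRS without replacement, Var(ȳ) = (1 − f)·s²/n with f = n/N = 2171/14618 = 0.14851553.
Var(ȳ) = (1 − 0.14851553)·28000/2171 = 0.85148447·12.897282 = 10.981836.

10.9818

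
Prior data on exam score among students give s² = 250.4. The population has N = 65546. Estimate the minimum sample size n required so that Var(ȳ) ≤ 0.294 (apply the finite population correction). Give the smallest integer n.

841

Without fpc, n₀ = s²/D = 250.4/0.294 = 851.7007.
With fpc, (1 − n/N)·s²/n ≤ D requires n ≥ n₀/(1 + n₀/N) = 851.7007/(1 + 851.7007/65546) = 840.7757.
Rounding up, n = 841.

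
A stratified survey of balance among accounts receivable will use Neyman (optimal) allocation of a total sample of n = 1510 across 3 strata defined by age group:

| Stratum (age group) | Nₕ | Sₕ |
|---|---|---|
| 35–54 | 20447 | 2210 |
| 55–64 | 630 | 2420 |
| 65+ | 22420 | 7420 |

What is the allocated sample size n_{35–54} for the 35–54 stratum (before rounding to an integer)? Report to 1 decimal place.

Neyman allocation: nₕ = n·NₕSₕ / Σⱼ NⱼSⱼ.
Σ NⱼSⱼ = 20447·2210 + 630·2420 + 22420·7420 = 2.1306887 × 10^8.
n_{35–54} = 1510·20447·2210 / (2.1306887 × 10^8) = 320.2.

320.2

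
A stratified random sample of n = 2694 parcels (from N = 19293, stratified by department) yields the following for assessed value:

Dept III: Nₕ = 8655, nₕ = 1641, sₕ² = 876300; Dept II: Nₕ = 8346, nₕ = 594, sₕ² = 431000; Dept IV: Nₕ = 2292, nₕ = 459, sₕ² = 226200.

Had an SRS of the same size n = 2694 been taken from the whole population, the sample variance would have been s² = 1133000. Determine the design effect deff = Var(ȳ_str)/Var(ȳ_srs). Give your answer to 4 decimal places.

Var(ȳ_str) = Σ Wₕ²(1−fₕ)sₕ²/nₕ with Wₕ = Nₕ/19293:
  Dept III: (8655/19293)²·(1−1641/8655)·876300/1641 = 87.091854
  Dept II: (8346/19293)²·(1−594/8346)·431000/594 = 126.11985
  Dept IV: (2292/19293)²·(1−459/2292)·226200/459 = 5.5623391
  → Var(ȳ_str) = 218.77404.
Var(ȳ_srs) = (1 − 2694/19293)·1133000/2694 = 361.83825.
deff = 218.77404 / 361.83825 = 0.6046.

0.6046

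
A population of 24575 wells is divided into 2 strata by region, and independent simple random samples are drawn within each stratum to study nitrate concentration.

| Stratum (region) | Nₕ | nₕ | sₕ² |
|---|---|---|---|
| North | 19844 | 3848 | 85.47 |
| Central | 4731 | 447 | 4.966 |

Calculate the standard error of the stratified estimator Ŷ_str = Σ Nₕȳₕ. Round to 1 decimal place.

2697.3

Var(Ŷ_str) = Σₕ Nₕ²(1 − fₕ)sₕ²/nₕ.
North: 19844²·(1 − 3848/19844)·85.47/3848 = 7.0504892 × 10^6.
Central: 4731²·(1 − 447/4731)·4.966/447 = 225165.37.
Sum = 7.2756546 × 10^6.
SE = √(7.2756546 × 10^6) = 2697.3.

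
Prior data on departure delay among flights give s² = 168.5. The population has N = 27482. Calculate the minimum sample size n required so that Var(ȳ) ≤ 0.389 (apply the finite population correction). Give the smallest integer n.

427

Without fpc, n₀ = s²/D = 168.5/0.389 = 433.1620.
With fpc, (1 − n/N)·s²/n ≤ D requires n ≥ n₀/(1 + n₀/N) = 433.1620/(1 + 433.1620/27482) = 426.4406.
Rounding up, n = 427.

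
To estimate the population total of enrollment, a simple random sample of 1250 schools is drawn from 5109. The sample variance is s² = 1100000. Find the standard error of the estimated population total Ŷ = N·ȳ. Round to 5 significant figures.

Var(Ŷ) = N²·Var(ȳ) = N²·(1 − n/N)·s²/n.
f = 1250/5109 = 0.24466628; Var(ȳ) = 0.75533372·1100000/1250 = 664.69368.
Var(Ŷ) = 5109² · 664.69368 = 1.7349755 × 10^10.
SE(Ŷ) = √(1.7349755 × 10^10) = 131720.

131720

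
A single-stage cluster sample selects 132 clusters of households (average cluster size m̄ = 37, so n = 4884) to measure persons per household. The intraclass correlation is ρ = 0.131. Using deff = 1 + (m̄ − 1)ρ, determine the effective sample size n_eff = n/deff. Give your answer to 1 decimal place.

deff = 1 + (37 − 1)·0.131 = 1 + 4.716 = 5.716.
n_eff = 4884 / 5.716 = 854.4.

854.4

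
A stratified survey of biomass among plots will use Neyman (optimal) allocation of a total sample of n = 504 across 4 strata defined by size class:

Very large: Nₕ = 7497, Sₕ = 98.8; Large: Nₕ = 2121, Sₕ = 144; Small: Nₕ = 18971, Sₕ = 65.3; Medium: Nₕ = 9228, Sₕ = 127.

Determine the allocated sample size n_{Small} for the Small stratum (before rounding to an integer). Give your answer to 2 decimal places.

Neyman allocation: nₕ = n·NₕSₕ / Σⱼ NⱼSⱼ.
Σ NⱼSⱼ = 7497·98.8 + 2121·144 + 18971·65.3 + 9228·127 = 3.4568899 × 10^6.
n_{Small} = 504·18971·65.3 / (3.4568899 × 10^6) = 180.61.

180.61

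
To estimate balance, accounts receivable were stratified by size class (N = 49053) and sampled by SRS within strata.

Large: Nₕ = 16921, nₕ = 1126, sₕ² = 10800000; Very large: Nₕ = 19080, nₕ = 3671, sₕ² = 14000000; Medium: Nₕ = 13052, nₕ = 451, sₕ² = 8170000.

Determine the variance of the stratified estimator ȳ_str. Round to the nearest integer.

Var(ȳ_str) = Σₕ Wₕ²(1 − fₕ)sₕ²/nₕ with Wₕ = Nₕ/N, N = 49053.
Large: Wₕ = 0.34495342; term = 0.34495342²·(1 − 0.06654453)·10800000/1126 = 1065.3686.
Very large: Wₕ = 0.38896704; term = 0.38896704²·(1 − 0.19240042)·14000000/3671 = 465.97791.
Medium: Wₕ = 0.26607955; term = 0.26607955²·(1 − 0.03455409)·8170000/451 = 1238.2161.
Sum = 2769.5626.

2770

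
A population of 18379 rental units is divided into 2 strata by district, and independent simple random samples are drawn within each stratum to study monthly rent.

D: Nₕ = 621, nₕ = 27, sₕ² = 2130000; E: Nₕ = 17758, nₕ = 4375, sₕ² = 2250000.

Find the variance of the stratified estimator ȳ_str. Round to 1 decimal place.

Var(ȳ_str) = Σₕ Wₕ²(1 − fₕ)sₕ²/nₕ with Wₕ = Nₕ/N, N = 18379.
D: Wₕ = 0.03378856; term = 0.03378856²·(1 − 0.04347826)·2130000/27 = 86.148978.
E: Wₕ = 0.96621144; term = 0.96621144²·(1 − 0.24636783)·2250000/4375 = 361.83305.
Sum = 447.98203.

448.0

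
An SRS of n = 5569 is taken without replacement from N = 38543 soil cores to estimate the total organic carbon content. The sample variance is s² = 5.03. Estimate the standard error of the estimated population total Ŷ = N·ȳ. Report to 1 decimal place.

1071.4

Var(Ŷ) = N²·Var(ȳ) = N²·(1 − n/N)·s²/n.
f = 5569/38543 = 0.14448797; Var(ȳ) = 0.85551203·5.03/5569 = 7.7271063 × 10^-4.
Var(Ŷ) = 38543² · (7.7271063 × 10^-4) = 1.1479102 × 10^6.
SE(Ŷ) = √(1.1479102 × 10^6) = 1071.4.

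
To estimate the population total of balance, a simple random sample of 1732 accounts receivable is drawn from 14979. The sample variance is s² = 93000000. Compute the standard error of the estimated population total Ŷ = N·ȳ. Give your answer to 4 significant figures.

Var(Ŷ) = N²·Var(ȳ) = N²·(1 − n/N)·s²/n.
f = 1732/14979 = 0.11562855; Var(ȳ) = 0.88437145·93000000/1732 = 47486.458.
Var(Ŷ) = 14979² · 47486.458 = 1.0654558 × 10^13.
SE(Ŷ) = √(1.0654558 × 10^13) = 3.264 × 10^6.

3.264 × 10^6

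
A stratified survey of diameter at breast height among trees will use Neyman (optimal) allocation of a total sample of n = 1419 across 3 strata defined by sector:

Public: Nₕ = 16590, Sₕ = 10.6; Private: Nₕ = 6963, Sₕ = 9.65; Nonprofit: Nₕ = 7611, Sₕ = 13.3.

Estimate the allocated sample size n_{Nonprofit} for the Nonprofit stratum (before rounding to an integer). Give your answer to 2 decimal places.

Neyman allocation: nₕ = n·NₕSₕ / Σⱼ NⱼSⱼ.
Σ NⱼSⱼ = 16590·10.6 + 6963·9.65 + 7611·13.3 = 344273.25.
n_{Nonprofit} = 1419·7611·13.3 / 344273.25 = 417.23.

417.23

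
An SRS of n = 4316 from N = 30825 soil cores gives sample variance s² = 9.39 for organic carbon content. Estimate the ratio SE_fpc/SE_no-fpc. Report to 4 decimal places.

f = n/N = 4316/30825 = 0.14001622.
SE_no-fpc = √(s²/n) = 0.046643602; SE_fpc = √((1−f)s²/n) = 0.043255089.
Ratio = √(1−f) = 0.92735310.

0.9274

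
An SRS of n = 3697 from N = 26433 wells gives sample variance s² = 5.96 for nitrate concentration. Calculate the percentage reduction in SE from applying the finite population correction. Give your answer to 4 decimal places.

7.2564

f = n/N = 3697/26433 = 0.13986305.
SE_no-fpc = √(s²/n) = 0.040151188; SE_fpc = √((1−f)s²/n) = 0.037237645.
Ratio = √(1−f) = 0.92743569. Reduction = 100·(1 − 0.92743569) = 7.2564%.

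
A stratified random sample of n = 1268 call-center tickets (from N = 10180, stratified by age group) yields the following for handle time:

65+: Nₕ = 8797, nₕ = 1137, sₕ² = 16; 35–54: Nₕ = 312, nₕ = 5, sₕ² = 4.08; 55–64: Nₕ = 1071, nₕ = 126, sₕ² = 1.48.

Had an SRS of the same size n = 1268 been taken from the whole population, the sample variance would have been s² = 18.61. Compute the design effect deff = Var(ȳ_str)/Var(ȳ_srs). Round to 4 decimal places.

Var(ȳ_str) = Σ Wₕ²(1−fₕ)sₕ²/nₕ with Wₕ = Nₕ/10180:
  65+: (8797/10180)²·(1−1137/8797)·16/1137 = 0.0091501312
  35–54: (312/10180)²·(1−5/312)·4.08/5 = 7.5420181 × 10^-4
  55–64: (1071/10180)²·(1−126/1071)·1.48/126 = 1.1471412 × 10^-4
  → Var(ȳ_str) = 0.010019047.
Var(ȳ_srs) = (1 − 1268/10180)·18.61/1268 = 0.012848562.
deff = 0.010019047 / 0.012848562 = 0.7798.

0.7798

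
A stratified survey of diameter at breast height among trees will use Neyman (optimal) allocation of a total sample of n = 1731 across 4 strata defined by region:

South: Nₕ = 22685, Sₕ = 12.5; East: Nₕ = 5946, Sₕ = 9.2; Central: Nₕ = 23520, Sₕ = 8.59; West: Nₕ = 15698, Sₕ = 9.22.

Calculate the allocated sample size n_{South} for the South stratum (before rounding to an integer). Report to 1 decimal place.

Neyman allocation: nₕ = n·NₕSₕ / Σⱼ NⱼSⱼ.
Σ NⱼSⱼ = 22685·12.5 + 5946·9.2 + 23520·8.59 + 15698·9.22 = 685038.06.
n_{South} = 1731·22685·12.5 / 685038.06 = 716.5.

716.5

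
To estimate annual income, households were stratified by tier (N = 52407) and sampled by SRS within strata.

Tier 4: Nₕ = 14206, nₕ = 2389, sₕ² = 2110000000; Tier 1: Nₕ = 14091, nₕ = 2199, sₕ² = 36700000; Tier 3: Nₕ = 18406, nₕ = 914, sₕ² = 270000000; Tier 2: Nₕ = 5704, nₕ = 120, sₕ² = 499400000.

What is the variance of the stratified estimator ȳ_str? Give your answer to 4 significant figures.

Var(ȳ_str) = Σₕ Wₕ²(1 − fₕ)sₕ²/nₕ with Wₕ = Nₕ/N, N = 52407.
Tier 4: Wₕ = 0.27107066; term = 0.27107066²·(1 − 0.16816838)·2110000000/2389 = 53984.21.
Tier 1: Wₕ = 0.26887630; term = 0.26887630²·(1 − 0.15605706)·36700000/2199 = 1018.2606.
Tier 3: Wₕ = 0.35121262; term = 0.35121262²·(1 − 0.04965772)·270000000/914 = 34628.833.
Tier 2: Wₕ = 0.10884042; term = 0.10884042²·(1 − 0.02103787)·499400000/120 = 48262.923.
Sum = 137894.23.

137900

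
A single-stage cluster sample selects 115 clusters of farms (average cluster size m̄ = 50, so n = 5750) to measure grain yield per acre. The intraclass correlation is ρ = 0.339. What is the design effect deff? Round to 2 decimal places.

17.61

deff = 1 + (50 − 1)·0.339 = 1 + 16.611 = 17.611.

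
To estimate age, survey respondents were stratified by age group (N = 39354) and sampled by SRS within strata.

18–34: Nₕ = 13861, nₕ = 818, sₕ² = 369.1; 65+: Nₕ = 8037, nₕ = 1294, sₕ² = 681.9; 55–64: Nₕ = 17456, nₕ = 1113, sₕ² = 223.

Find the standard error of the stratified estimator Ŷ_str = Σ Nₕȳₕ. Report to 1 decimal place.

12934.2

Var(Ŷ_str) = Σₕ Nₕ²(1 − fₕ)sₕ²/nₕ.
18–34: 13861²·(1 − 818/13861)·369.1/818 = 8.1576074 × 10^7.
65+: 8037²·(1 − 1294/8037)·681.9/1294 = 2.8558378 × 10^7.
55–64: 17456²·(1 − 1113/17456)·223/1113 = 5.7159209 × 10^7.
Sum = 1.6729366 × 10^8.
SE = √(1.6729366 × 10^8) = 12934.2.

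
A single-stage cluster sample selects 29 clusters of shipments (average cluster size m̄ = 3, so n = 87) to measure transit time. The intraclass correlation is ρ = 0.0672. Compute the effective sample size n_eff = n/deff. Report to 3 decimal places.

76.693

deff = 1 + (3 − 1)·0.0672 = 1 + 0.1344 = 1.1344.
n_eff = 87 / 1.1344 = 76.693.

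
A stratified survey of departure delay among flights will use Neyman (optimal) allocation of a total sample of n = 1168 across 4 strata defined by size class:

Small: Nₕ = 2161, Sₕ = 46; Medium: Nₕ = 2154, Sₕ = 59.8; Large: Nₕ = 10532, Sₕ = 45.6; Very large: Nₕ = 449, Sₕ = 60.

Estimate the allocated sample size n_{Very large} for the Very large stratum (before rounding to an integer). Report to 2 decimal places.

Neyman allocation: nₕ = n·NₕSₕ / Σⱼ NⱼSⱼ.
Σ NⱼSⱼ = 2161·46 + 2154·59.8 + 10532·45.6 + 449·60 = 735414.4.
n_{Very large} = 1168·449·60 / 735414.4 = 42.79.

42.79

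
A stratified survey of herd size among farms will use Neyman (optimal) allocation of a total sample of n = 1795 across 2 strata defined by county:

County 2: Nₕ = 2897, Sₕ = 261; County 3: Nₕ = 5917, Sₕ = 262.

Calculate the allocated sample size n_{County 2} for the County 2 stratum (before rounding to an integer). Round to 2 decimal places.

Neyman allocation: nₕ = n·NₕSₕ / Σⱼ NⱼSⱼ.
Σ NⱼSⱼ = 2897·261 + 5917·262 = 2.306371 × 10^6.
n_{County 2} = 1795·2897·261 / (2.306371 × 10^6) = 588.47.

588.47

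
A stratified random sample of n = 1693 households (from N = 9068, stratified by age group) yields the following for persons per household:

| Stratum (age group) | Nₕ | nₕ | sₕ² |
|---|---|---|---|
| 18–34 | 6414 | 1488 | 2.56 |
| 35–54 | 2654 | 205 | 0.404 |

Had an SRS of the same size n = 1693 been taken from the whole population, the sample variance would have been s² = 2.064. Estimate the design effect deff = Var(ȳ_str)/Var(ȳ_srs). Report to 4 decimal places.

Var(ȳ_str) = Σ Wₕ²(1−fₕ)sₕ²/nₕ with Wₕ = Nₕ/9068:
  18–34: (6414/9068)²·(1−1488/6414)·2.56/1488 = 6.6105466 × 10^-4
  35–54: (2654/9068)²·(1−205/2654)·0.404/205 = 1.5577372 × 10^-4
  → Var(ȳ_str) = 8.1682838 × 10^-4.
Var(ȳ_srs) = (1 − 1693/9068)·2.064/1693 = 9.9152404 × 10^-4.
deff = (8.1682838 × 10^-4) / (9.9152404 × 10^-4) = 0.8238.

0.8238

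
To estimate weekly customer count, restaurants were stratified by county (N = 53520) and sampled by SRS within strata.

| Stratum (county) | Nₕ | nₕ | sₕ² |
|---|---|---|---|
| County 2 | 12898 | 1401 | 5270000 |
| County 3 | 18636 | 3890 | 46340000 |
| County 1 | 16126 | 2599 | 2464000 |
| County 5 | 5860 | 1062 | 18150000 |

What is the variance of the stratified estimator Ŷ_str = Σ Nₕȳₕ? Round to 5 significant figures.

4.5188 × 10^12

Var(Ŷ_str) = Σₕ Nₕ²(1 − fₕ)sₕ²/nₕ.
County 2: 12898²·(1 − 1401/12898)·5270000/1401 = 5.5780112 × 10^11.
County 3: 18636²·(1 − 3890/18636)·46340000/3890 = 3.2736584 × 10^12.
County 1: 16126²·(1 − 2599/16126)·2464000/2599 = 2.0680573 × 10^11.
County 5: 5860²·(1 − 1062/5860)·18150000/1062 = 4.8051834 × 10^11.
Sum = 4.5187836 × 10^12.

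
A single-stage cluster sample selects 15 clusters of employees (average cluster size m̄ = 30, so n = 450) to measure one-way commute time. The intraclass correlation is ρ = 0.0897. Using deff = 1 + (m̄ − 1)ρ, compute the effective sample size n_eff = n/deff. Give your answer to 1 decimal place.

125.0

deff = 1 + (30 − 1)·0.0897 = 1 + 2.6013 = 3.6013.
n_eff = 450 / 3.6013 = 125.0.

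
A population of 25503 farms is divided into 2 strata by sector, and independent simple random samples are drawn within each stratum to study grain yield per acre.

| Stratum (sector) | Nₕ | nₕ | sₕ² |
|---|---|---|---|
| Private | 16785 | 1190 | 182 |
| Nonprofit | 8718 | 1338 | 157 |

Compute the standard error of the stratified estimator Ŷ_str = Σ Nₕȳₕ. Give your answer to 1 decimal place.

6898.1

Var(Ŷ_str) = Σₕ Nₕ²(1 − fₕ)sₕ²/nₕ.
Private: 16785²·(1 − 1190/16785)·182/1190 = 4.00342 × 10^7.
Nonprofit: 8718²·(1 − 1338/8718)·157/1338 = 7.5494752 × 10^6.
Sum = 4.7583675 × 10^7.
SE = √(4.7583675 × 10^7) = 6898.1.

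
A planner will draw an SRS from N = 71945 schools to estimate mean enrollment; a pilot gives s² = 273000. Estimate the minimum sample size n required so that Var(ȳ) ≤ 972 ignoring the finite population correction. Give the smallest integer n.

Without fpc, n₀ = s²/D = 273000/972 = 280.8642.
Rounding up, n = 281.

281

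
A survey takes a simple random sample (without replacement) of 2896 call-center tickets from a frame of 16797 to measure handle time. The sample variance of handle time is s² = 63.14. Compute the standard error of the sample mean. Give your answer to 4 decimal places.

0.1343

Under SRS without replacement, Var(ȳ) = (1 − f)·s²/n with f = n/N = 2896/16797 = 0.17241174.
Var(ȳ) = (1 − 0.17241174)·63.14/2896 = 0.82758826·0.021802486 = 0.018043482.
SE(ȳ) = √(0.018043482) = 0.1343.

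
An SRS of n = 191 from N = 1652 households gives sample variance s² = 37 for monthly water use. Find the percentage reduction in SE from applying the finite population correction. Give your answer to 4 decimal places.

f = n/N = 191/1652 = 0.11561743.
SE_no-fpc = √(s²/n) = 0.44013325; SE_fpc = √((1−f)s²/n) = 0.41390842.
Ratio = √(1−f) = 0.94041617. Reduction = 100·(1 − 0.94041617) = 5.9584%.

5.9584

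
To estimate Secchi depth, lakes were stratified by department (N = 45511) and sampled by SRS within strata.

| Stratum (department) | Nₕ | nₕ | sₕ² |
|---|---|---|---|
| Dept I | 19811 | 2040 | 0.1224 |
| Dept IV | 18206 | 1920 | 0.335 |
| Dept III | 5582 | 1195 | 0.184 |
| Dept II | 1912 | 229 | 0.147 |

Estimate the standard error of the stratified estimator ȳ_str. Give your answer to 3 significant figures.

Var(ȳ_str) = Σₕ Wₕ²(1 − fₕ)sₕ²/nₕ with Wₕ = Nₕ/N, N = 45511.
Dept I: Wₕ = 0.43530136; term = 0.43530136²·(1 − 0.10297310)·0.1224/2040 = 1.0198511 × 10^-5.
Dept IV: Wₕ = 0.40003516; term = 0.40003516²·(1 − 0.10545974)·0.335/1920 = 2.4976972 × 10^-5.
Dept III: Wₕ = 0.12265167; term = 0.12265167²·(1 − 0.21408097)·0.184/1195 = 1.8204327 × 10^-6.
Dept II: Wₕ = 0.04201182; term = 0.04201182²·(1 − 0.11976987)·0.147/229 = 9.9728916 × 10^-7.
Sum = 3.7993205 × 10^-5.
SE = √(3.7993205 × 10^-5) = 0.00616.

0.00616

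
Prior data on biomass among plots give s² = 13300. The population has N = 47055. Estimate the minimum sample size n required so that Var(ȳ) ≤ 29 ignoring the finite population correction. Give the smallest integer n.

Without fpc, n₀ = s²/D = 13300/29 = 458.6207.
Rounding up, n = 459.

459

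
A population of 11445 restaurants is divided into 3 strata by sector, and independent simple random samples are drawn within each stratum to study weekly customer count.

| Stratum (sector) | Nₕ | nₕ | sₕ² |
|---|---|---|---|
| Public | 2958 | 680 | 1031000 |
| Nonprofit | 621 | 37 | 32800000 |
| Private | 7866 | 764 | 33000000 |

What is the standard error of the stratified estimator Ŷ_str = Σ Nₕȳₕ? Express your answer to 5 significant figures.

1.6567 × 10^6

Var(Ŷ_str) = Σₕ Nₕ²(1 − fₕ)sₕ²/nₕ.
Public: 2958²·(1 − 680/2958)·1031000/680 = 1.0216488 × 10^10.
Nonprofit: 621²·(1 − 37/621)·32800000/37 = 3.2149674 × 10^11.
Private: 7866²·(1 − 764/7866)·33000000/764 = 2.4129882 × 10^12.
Sum = 2.7447014 × 10^12.
SE = √(2.7447014 × 10^12) = 1.6567 × 10^6.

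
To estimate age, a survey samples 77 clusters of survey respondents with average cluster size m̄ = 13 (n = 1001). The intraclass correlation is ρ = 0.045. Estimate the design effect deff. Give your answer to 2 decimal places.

1.54

deff = 1 + (13 − 1)·0.045 = 1 + 0.54 = 1.54.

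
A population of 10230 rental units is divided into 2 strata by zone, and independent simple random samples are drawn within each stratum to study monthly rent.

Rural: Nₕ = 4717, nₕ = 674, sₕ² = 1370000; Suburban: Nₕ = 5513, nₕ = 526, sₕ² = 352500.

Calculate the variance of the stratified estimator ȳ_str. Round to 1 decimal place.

546.5

Var(ȳ_str) = Σₕ Wₕ²(1 − fₕ)sₕ²/nₕ with Wₕ = Nₕ/N, N = 10230.
Rural: Wₕ = 0.46109482; term = 0.46109482²·(1 − 0.14288743)·1370000/674 = 370.40686.
Suburban: Wₕ = 0.53890518; term = 0.53890518²·(1 − 0.09541085)·352500/526 = 176.05545.
Sum = 546.46231.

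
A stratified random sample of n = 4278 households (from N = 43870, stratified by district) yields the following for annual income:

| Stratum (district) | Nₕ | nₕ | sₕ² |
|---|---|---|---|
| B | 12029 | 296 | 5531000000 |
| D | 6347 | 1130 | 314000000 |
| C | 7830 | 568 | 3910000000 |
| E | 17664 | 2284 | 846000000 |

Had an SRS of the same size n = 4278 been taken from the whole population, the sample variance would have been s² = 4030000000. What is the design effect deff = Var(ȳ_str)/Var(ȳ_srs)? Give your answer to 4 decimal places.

Var(ȳ_str) = Σ Wₕ²(1−fₕ)sₕ²/nₕ with Wₕ = Nₕ/43870:
  B: (12029/43870)²·(1−296/12029)·5531000000/296 = 1.3702988 × 10^6
  D: (6347/43870)²·(1−1130/6347)·314000000/1130 = 4780.8517
  C: (7830/43870)²·(1−568/7830)·3910000000/568 = 203381.37
  E: (17664/43870)²·(1−2284/17664)·846000000/2284 = 52285.876
  → Var(ȳ_str) = 1.6307469 × 10^6.
Var(ȳ_srs) = (1 − 4278/43870)·4030000000/4278 = 850166.67.
deff = (1.6307469 × 10^6) / 850166.67 = 1.9181.

1.9181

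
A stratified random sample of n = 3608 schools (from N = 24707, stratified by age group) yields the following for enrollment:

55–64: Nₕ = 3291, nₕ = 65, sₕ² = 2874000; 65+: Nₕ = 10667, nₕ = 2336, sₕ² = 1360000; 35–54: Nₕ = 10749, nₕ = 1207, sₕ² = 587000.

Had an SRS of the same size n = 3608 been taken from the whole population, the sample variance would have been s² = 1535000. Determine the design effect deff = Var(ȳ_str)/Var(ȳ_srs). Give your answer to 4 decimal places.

2.5748

Var(ȳ_str) = Σ Wₕ²(1−fₕ)sₕ²/nₕ with Wₕ = Nₕ/24707:
  55–64: (3291/24707)²·(1−65/3291)·2874000/65 = 768.99873
  65+: (10667/24707)²·(1−2336/10667)·1360000/2336 = 84.755027
  35–54: (10749/24707)²·(1−1207/10749)·587000/1207 = 81.71434
  → Var(ȳ_str) = 935.4681.
Var(ȳ_srs) = (1 − 3608/24707)·1535000/3608 = 363.31532.
deff = 935.4681 / 363.31532 = 2.5748.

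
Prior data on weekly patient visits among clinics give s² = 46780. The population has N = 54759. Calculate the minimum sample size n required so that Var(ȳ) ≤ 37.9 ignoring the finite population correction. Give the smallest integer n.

1235

Without fpc, n₀ = s²/D = 46780/37.9 = 1234.3008.
Rounding up, n = 1235.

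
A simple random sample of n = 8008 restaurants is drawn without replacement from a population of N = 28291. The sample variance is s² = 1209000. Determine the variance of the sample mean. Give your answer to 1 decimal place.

108.2

Under SRS without replacement, Var(ȳ) = (1 − f)·s²/n with f = n/N = 8008/28291 = 0.28305822.
Var(ȳ) = (1 − 0.28305822)·1209000/8008 = 0.71694178·150.97403 = 108.23959.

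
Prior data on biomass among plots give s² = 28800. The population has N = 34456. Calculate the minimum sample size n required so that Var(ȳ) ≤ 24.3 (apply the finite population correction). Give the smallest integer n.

1146

Without fpc, n₀ = s²/D = 28800/24.3 = 1185.1852.
With fpc, (1 − n/N)·s²/n ≤ D requires n ≥ n₀/(1 + n₀/N) = 1185.1852/(1 + 1185.1852/34456) = 1145.7739.
Rounding up, n = 1146.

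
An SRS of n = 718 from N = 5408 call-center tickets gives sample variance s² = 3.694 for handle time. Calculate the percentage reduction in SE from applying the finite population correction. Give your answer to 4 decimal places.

6.8746

f = n/N = 718/5408 = 0.13276627.
SE_no-fpc = √(s²/n) = 0.071727587; SE_fpc = √((1−f)s²/n) = 0.066796592.
Ratio = √(1−f) = 0.93125385. Reduction = 100·(1 − 0.93125385) = 6.8746%.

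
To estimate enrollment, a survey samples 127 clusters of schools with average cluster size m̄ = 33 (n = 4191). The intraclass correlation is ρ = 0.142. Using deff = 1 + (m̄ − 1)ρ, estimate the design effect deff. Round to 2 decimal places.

5.54

deff = 1 + (33 − 1)·0.142 = 1 + 4.544 = 5.544.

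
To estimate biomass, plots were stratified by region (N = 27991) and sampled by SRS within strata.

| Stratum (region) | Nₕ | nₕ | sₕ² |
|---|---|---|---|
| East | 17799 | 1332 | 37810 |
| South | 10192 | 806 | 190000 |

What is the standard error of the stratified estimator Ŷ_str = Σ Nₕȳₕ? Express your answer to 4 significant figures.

175700

Var(Ŷ_str) = Σₕ Nₕ²(1 − fₕ)sₕ²/nₕ.
East: 17799²·(1 − 1332/17799)·37810/1332 = 8.3197934 × 10^9.
South: 10192²·(1 − 806/10192)·190000/806 = 2.2550622 × 10^10.
Sum = 3.0870415 × 10^10.
SE = √(3.0870415 × 10^10) = 175700.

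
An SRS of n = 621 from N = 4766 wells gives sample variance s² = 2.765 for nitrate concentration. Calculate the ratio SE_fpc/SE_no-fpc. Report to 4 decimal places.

f = n/N = 621/4766 = 0.13029794.
SE_no-fpc = √(s²/n) = 0.066727026; SE_fpc = √((1−f)s²/n) = 0.062228168.
Ratio = √(1−f) = 0.93257818.

0.9326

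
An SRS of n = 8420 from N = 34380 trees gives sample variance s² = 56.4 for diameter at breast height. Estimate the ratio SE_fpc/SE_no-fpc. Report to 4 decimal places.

f = n/N = 8420/34380 = 0.24490983.
SE_no-fpc = √(s²/n) = 0.08184337; SE_fpc = √((1−f)s²/n) = 0.071118553.
Ratio = √(1−f) = 0.86895924.

0.8690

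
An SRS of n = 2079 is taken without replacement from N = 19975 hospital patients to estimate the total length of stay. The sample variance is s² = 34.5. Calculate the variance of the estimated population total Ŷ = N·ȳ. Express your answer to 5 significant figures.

5.9321 × 10^6

Var(Ŷ) = N²·Var(ȳ) = N²·(1 − n/N)·s²/n.
f = 2079/19975 = 0.10408010; Var(ȳ) = 0.89591990·34.5/2079 = 0.014867358.
Var(Ŷ) = 19975² · 0.014867358 = 5.9320851 × 10^6.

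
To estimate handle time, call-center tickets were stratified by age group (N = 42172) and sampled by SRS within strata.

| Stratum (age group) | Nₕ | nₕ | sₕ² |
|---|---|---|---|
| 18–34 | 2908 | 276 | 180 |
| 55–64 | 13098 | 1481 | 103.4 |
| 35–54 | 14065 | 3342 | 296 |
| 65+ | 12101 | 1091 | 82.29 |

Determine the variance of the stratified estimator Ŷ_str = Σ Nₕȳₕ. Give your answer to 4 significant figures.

3.902 × 10^7

Var(Ŷ_str) = Σₕ Nₕ²(1 − fₕ)sₕ²/nₕ.
18–34: 2908²·(1 − 276/2908)·180/276 = 4.9916452 × 10^6.
55–64: 13098²·(1 − 1481/13098)·103.4/1481 = 1.0623423 × 10^7.
35–54: 14065²·(1 − 3342/14065)·296/3342 = 1.3357996 × 10^7.
65+: 12101²·(1 − 1091/12101)·82.29/1091 = 1.0049186 × 10^7.
Sum = 3.902225 × 10^7.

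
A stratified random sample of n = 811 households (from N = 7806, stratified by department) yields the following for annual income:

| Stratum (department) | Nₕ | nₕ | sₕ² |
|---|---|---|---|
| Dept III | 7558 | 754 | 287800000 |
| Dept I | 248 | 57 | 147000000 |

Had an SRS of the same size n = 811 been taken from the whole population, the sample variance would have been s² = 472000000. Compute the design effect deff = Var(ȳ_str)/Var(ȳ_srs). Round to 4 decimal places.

Var(ȳ_str) = Σ Wₕ²(1−fₕ)sₕ²/nₕ with Wₕ = Nₕ/7806:
  Dept III: (7558/7806)²·(1−754/7558)·287800000/754 = 322131.76
  Dept I: (248/7806)²·(1−57/248)·147000000/57 = 2004.7971
  → Var(ȳ_str) = 324136.56.
Var(ȳ_srs) = (1 − 811/7806)·472000000/811 = 521531.23.
deff = 324136.56 / 521531.23 = 0.6215.

0.6215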